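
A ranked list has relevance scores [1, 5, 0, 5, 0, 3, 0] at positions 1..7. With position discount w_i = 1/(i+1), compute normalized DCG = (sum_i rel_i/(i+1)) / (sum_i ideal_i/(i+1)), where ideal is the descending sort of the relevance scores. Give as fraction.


Position discount weights w_i = 1/(i+1) for i=1..7:
Weights = [1/2, 1/3, 1/4, 1/5, 1/6, 1/7, 1/8]
Actual relevance: [1, 5, 0, 5, 0, 3, 0]
DCG = 1/2 + 5/3 + 0/4 + 5/5 + 0/6 + 3/7 + 0/8 = 151/42
Ideal relevance (sorted desc): [5, 5, 3, 1, 0, 0, 0]
Ideal DCG = 5/2 + 5/3 + 3/4 + 1/5 + 0/6 + 0/7 + 0/8 = 307/60
nDCG = DCG / ideal_DCG = 151/42 / 307/60 = 1510/2149

1510/2149


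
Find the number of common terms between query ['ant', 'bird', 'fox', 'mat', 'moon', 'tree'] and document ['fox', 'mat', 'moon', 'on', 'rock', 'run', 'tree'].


Query terms: ['ant', 'bird', 'fox', 'mat', 'moon', 'tree']
Document terms: ['fox', 'mat', 'moon', 'on', 'rock', 'run', 'tree']
Common terms: ['fox', 'mat', 'moon', 'tree']
Overlap count = 4

4


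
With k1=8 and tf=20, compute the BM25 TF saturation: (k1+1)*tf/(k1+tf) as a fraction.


BM25 TF component = (k1+1)*tf / (k1+tf)
k1 = 8, tf = 20
Numerator = (8+1)*20 = 180
Denominator = 8 + 20 = 28
= 180/28 = 45/7

45/7


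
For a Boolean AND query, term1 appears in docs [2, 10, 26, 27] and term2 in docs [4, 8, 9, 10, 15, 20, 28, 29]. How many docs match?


Boolean AND: find intersection of posting lists
term1 docs: [2, 10, 26, 27]
term2 docs: [4, 8, 9, 10, 15, 20, 28, 29]
Intersection: [10]
|intersection| = 1

1


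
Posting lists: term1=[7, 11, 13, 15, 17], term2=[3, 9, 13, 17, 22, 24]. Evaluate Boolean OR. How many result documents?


Boolean OR: find union of posting lists
term1 docs: [7, 11, 13, 15, 17]
term2 docs: [3, 9, 13, 17, 22, 24]
Union: [3, 7, 9, 11, 13, 15, 17, 22, 24]
|union| = 9

9


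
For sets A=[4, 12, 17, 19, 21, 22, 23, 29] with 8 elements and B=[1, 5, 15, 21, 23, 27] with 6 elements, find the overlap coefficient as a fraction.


A intersect B = [21, 23]
|A intersect B| = 2
min(|A|, |B|) = min(8, 6) = 6
Overlap = 2 / 6 = 1/3

1/3


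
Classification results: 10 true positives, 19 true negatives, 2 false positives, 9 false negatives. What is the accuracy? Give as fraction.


Accuracy = (TP + TN) / (TP + TN + FP + FN)
TP + TN = 10 + 19 = 29
Total = 10 + 19 + 2 + 9 = 40
Accuracy = 29 / 40 = 29/40

29/40


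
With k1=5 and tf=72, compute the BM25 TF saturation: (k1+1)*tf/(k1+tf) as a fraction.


BM25 TF component = (k1+1)*tf / (k1+tf)
k1 = 5, tf = 72
Numerator = (5+1)*72 = 432
Denominator = 5 + 72 = 77
= 432/77 = 432/77

432/77


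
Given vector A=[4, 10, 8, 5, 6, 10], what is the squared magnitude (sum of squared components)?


|A|^2 = sum of squared components
A[0]^2 = 4^2 = 16
A[1]^2 = 10^2 = 100
A[2]^2 = 8^2 = 64
A[3]^2 = 5^2 = 25
A[4]^2 = 6^2 = 36
A[5]^2 = 10^2 = 100
Sum = 16 + 100 + 64 + 25 + 36 + 100 = 341

341


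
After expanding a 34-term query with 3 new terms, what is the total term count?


Original terms: 34
Expansion terms: 3
Total = 34 + 3 = 37

37


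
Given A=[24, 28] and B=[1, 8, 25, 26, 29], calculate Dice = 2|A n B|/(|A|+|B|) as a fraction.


A intersect B = []
|A intersect B| = 0
|A| = 2, |B| = 5
Dice = 2*0 / (2+5)
= 0 / 7 = 0

0


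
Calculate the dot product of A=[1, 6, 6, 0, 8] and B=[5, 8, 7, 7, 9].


Dot product = sum of element-wise products
A[0]*B[0] = 1*5 = 5
A[1]*B[1] = 6*8 = 48
A[2]*B[2] = 6*7 = 42
A[3]*B[3] = 0*7 = 0
A[4]*B[4] = 8*9 = 72
Sum = 5 + 48 + 42 + 0 + 72 = 167

167


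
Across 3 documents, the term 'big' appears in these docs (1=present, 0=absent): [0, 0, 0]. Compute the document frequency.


Checking each document for 'big':
Doc 1: absent
Doc 2: absent
Doc 3: absent
df = sum of presences = 0 + 0 + 0 = 0

0


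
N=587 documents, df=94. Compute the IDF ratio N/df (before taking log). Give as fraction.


IDF ratio = N / df
= 587 / 94
= 587/94

587/94


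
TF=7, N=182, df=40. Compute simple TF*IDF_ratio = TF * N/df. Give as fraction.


TF * (N/df)
= 7 * (182/40)
= 7 * 91/20
= 637/20

637/20


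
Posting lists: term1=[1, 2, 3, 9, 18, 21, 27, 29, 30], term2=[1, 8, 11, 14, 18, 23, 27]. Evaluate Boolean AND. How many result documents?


Boolean AND: find intersection of posting lists
term1 docs: [1, 2, 3, 9, 18, 21, 27, 29, 30]
term2 docs: [1, 8, 11, 14, 18, 23, 27]
Intersection: [1, 18, 27]
|intersection| = 3

3


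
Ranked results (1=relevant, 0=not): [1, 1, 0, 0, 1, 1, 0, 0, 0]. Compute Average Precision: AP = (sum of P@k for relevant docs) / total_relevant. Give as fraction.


Computing P@k for each relevant position:
Position 1: relevant, P@1 = 1/1 = 1
Position 2: relevant, P@2 = 2/2 = 1
Position 3: not relevant
Position 4: not relevant
Position 5: relevant, P@5 = 3/5 = 3/5
Position 6: relevant, P@6 = 4/6 = 2/3
Position 7: not relevant
Position 8: not relevant
Position 9: not relevant
Sum of P@k = 1 + 1 + 3/5 + 2/3 = 49/15
AP = 49/15 / 4 = 49/60

49/60


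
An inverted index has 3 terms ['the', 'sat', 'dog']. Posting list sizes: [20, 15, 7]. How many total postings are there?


Summing posting list sizes:
'the': 20 postings
'sat': 15 postings
'dog': 7 postings
Total = 20 + 15 + 7 = 42

42


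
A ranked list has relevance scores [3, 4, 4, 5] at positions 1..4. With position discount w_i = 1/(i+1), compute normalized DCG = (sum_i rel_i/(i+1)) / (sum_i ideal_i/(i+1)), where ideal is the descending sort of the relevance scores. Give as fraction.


Position discount weights w_i = 1/(i+1) for i=1..4:
Weights = [1/2, 1/3, 1/4, 1/5]
Actual relevance: [3, 4, 4, 5]
DCG = 3/2 + 4/3 + 4/4 + 5/5 = 29/6
Ideal relevance (sorted desc): [5, 4, 4, 3]
Ideal DCG = 5/2 + 4/3 + 4/4 + 3/5 = 163/30
nDCG = DCG / ideal_DCG = 29/6 / 163/30 = 145/163

145/163


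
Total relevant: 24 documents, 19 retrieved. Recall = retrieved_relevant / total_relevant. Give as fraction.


Recall = retrieved_relevant / total_relevant
= 19 / 24
= 19 / (19 + 5)
= 19/24

19/24


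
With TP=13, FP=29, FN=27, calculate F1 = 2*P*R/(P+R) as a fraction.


F1 = 2 * P * R / (P + R)
P = TP/(TP+FP) = 13/42 = 13/42
R = TP/(TP+FN) = 13/40 = 13/40
2 * P * R = 2 * 13/42 * 13/40 = 169/840
P + R = 13/42 + 13/40 = 533/840
F1 = 169/840 / 533/840 = 13/41

13/41


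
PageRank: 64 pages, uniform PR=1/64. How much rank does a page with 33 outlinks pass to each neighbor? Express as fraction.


Initial PR = 1/64 = 1/64
Outlinks = 33
Contribution per link = PR / outlinks
= 1/64 / 33
= 1/2112

1/2112


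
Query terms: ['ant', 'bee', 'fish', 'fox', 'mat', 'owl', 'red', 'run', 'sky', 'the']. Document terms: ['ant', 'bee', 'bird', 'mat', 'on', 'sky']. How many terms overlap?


Query terms: ['ant', 'bee', 'fish', 'fox', 'mat', 'owl', 'red', 'run', 'sky', 'the']
Document terms: ['ant', 'bee', 'bird', 'mat', 'on', 'sky']
Common terms: ['ant', 'bee', 'mat', 'sky']
Overlap count = 4

4


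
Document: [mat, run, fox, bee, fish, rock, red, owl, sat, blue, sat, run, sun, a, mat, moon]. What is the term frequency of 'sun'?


Document has 16 words
Scanning for 'sun':
Found at positions: [12]
Count = 1

1


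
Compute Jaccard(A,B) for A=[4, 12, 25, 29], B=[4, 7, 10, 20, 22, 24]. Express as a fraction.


A intersect B = [4]
|A intersect B| = 1
A union B = [4, 7, 10, 12, 20, 22, 24, 25, 29]
|A union B| = 9
Jaccard = 1/9 = 1/9

1/9


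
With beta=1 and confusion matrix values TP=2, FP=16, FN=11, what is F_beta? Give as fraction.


P = TP/(TP+FP) = 2/18 = 1/9
R = TP/(TP+FN) = 2/13 = 2/13
beta^2 = 1^2 = 1
(1 + beta^2) = 2
Numerator = (1+beta^2)*P*R = 4/117
Denominator = beta^2*P + R = 1/9 + 2/13 = 31/117
F_beta = 4/31

4/31


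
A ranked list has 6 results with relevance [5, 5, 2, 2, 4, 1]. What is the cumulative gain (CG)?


Cumulative Gain = sum of relevance scores
Position 1: rel=5, running sum=5
Position 2: rel=5, running sum=10
Position 3: rel=2, running sum=12
Position 4: rel=2, running sum=14
Position 5: rel=4, running sum=18
Position 6: rel=1, running sum=19
CG = 19

19


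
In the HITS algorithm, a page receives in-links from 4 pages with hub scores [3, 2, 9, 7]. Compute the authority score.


Authority = sum of hub scores of in-linkers
In-link 1: hub score = 3
In-link 2: hub score = 2
In-link 3: hub score = 9
In-link 4: hub score = 7
Authority = 3 + 2 + 9 + 7 = 21

21


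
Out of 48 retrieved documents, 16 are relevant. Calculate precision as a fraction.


Precision = relevant_retrieved / total_retrieved
= 16 / 48
= 16 / (16 + 32)
= 1/3

1/3


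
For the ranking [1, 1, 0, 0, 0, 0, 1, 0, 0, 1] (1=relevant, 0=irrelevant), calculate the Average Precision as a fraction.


Computing P@k for each relevant position:
Position 1: relevant, P@1 = 1/1 = 1
Position 2: relevant, P@2 = 2/2 = 1
Position 3: not relevant
Position 4: not relevant
Position 5: not relevant
Position 6: not relevant
Position 7: relevant, P@7 = 3/7 = 3/7
Position 8: not relevant
Position 9: not relevant
Position 10: relevant, P@10 = 4/10 = 2/5
Sum of P@k = 1 + 1 + 3/7 + 2/5 = 99/35
AP = 99/35 / 4 = 99/140

99/140


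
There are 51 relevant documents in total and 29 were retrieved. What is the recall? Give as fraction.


Recall = retrieved_relevant / total_relevant
= 29 / 51
= 29 / (29 + 22)
= 29/51

29/51


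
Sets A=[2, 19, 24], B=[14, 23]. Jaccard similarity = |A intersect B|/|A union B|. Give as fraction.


A intersect B = []
|A intersect B| = 0
A union B = [2, 14, 19, 23, 24]
|A union B| = 5
Jaccard = 0/5 = 0

0


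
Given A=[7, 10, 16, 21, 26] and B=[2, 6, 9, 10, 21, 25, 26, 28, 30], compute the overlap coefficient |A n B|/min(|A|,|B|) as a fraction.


A intersect B = [10, 21, 26]
|A intersect B| = 3
min(|A|, |B|) = min(5, 9) = 5
Overlap = 3 / 5 = 3/5

3/5


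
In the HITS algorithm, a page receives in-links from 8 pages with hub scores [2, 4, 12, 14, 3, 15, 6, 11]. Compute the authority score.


Authority = sum of hub scores of in-linkers
In-link 1: hub score = 2
In-link 2: hub score = 4
In-link 3: hub score = 12
In-link 4: hub score = 14
In-link 5: hub score = 3
In-link 6: hub score = 15
In-link 7: hub score = 6
In-link 8: hub score = 11
Authority = 2 + 4 + 12 + 14 + 3 + 15 + 6 + 11 = 67

67


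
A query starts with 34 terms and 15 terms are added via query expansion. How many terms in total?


Original terms: 34
Expansion terms: 15
Total = 34 + 15 = 49

49


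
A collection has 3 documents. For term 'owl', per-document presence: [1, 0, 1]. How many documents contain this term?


Checking each document for 'owl':
Doc 1: present
Doc 2: absent
Doc 3: present
df = sum of presences = 1 + 0 + 1 = 2

2


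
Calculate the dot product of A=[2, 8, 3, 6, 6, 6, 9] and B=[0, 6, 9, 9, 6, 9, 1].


Dot product = sum of element-wise products
A[0]*B[0] = 2*0 = 0
A[1]*B[1] = 8*6 = 48
A[2]*B[2] = 3*9 = 27
A[3]*B[3] = 6*9 = 54
A[4]*B[4] = 6*6 = 36
A[5]*B[5] = 6*9 = 54
A[6]*B[6] = 9*1 = 9
Sum = 0 + 48 + 27 + 54 + 36 + 54 + 9 = 228

228


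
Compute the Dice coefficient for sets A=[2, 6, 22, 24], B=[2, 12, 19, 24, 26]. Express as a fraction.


A intersect B = [2, 24]
|A intersect B| = 2
|A| = 4, |B| = 5
Dice = 2*2 / (4+5)
= 4 / 9 = 4/9

4/9


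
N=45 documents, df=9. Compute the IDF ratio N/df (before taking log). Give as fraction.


IDF ratio = N / df
= 45 / 9
= 5

5


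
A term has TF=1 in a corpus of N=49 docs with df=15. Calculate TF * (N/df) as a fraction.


TF * (N/df)
= 1 * (49/15)
= 1 * 49/15
= 49/15

49/15


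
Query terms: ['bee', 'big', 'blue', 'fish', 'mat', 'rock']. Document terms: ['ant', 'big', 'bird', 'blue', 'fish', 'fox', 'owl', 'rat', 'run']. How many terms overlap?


Query terms: ['bee', 'big', 'blue', 'fish', 'mat', 'rock']
Document terms: ['ant', 'big', 'bird', 'blue', 'fish', 'fox', 'owl', 'rat', 'run']
Common terms: ['big', 'blue', 'fish']
Overlap count = 3

3


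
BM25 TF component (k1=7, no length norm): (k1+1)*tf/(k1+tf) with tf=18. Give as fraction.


BM25 TF component = (k1+1)*tf / (k1+tf)
k1 = 7, tf = 18
Numerator = (7+1)*18 = 144
Denominator = 7 + 18 = 25
= 144/25 = 144/25

144/25


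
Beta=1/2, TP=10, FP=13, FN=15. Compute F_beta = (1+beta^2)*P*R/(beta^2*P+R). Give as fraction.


P = TP/(TP+FP) = 10/23 = 10/23
R = TP/(TP+FN) = 10/25 = 2/5
beta^2 = 1/2^2 = 1/4
(1 + beta^2) = 5/4
Numerator = (1+beta^2)*P*R = 5/23
Denominator = beta^2*P + R = 5/46 + 2/5 = 117/230
F_beta = 50/117

50/117


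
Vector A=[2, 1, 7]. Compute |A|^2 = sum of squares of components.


|A|^2 = sum of squared components
A[0]^2 = 2^2 = 4
A[1]^2 = 1^2 = 1
A[2]^2 = 7^2 = 49
Sum = 4 + 1 + 49 = 54

54


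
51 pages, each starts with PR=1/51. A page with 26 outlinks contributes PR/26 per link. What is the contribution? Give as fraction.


Initial PR = 1/51 = 1/51
Outlinks = 26
Contribution per link = PR / outlinks
= 1/51 / 26
= 1/1326

1/1326


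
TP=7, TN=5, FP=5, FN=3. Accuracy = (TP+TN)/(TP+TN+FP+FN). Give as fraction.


Accuracy = (TP + TN) / (TP + TN + FP + FN)
TP + TN = 7 + 5 = 12
Total = 7 + 5 + 5 + 3 = 20
Accuracy = 12 / 20 = 3/5

3/5


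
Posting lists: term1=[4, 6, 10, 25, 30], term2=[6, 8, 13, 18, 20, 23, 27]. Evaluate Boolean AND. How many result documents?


Boolean AND: find intersection of posting lists
term1 docs: [4, 6, 10, 25, 30]
term2 docs: [6, 8, 13, 18, 20, 23, 27]
Intersection: [6]
|intersection| = 1

1


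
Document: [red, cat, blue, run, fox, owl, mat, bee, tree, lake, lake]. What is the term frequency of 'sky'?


Document has 11 words
Scanning for 'sky':
Term not found in document
Count = 0

0


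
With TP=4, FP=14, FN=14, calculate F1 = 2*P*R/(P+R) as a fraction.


F1 = 2 * P * R / (P + R)
P = TP/(TP+FP) = 4/18 = 2/9
R = TP/(TP+FN) = 4/18 = 2/9
2 * P * R = 2 * 2/9 * 2/9 = 8/81
P + R = 2/9 + 2/9 = 4/9
F1 = 8/81 / 4/9 = 2/9

2/9


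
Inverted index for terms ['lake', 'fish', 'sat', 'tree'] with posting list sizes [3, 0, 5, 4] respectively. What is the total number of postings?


Summing posting list sizes:
'lake': 3 postings
'fish': 0 postings
'sat': 5 postings
'tree': 4 postings
Total = 3 + 0 + 5 + 4 = 12

12


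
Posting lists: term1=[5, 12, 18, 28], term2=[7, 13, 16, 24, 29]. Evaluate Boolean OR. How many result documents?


Boolean OR: find union of posting lists
term1 docs: [5, 12, 18, 28]
term2 docs: [7, 13, 16, 24, 29]
Union: [5, 7, 12, 13, 16, 18, 24, 28, 29]
|union| = 9

9


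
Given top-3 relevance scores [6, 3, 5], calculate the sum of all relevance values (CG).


Cumulative Gain = sum of relevance scores
Position 1: rel=6, running sum=6
Position 2: rel=3, running sum=9
Position 3: rel=5, running sum=14
CG = 14

14


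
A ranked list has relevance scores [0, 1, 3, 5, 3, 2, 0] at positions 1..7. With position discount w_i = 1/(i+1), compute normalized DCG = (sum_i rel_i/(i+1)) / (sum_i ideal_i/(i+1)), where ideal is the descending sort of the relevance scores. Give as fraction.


Position discount weights w_i = 1/(i+1) for i=1..7:
Weights = [1/2, 1/3, 1/4, 1/5, 1/6, 1/7, 1/8]
Actual relevance: [0, 1, 3, 5, 3, 2, 0]
DCG = 0/2 + 1/3 + 3/4 + 5/5 + 3/6 + 2/7 + 0/8 = 241/84
Ideal relevance (sorted desc): [5, 3, 3, 2, 1, 0, 0]
Ideal DCG = 5/2 + 3/3 + 3/4 + 2/5 + 1/6 + 0/7 + 0/8 = 289/60
nDCG = DCG / ideal_DCG = 241/84 / 289/60 = 1205/2023

1205/2023


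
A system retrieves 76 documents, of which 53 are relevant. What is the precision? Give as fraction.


Precision = relevant_retrieved / total_retrieved
= 53 / 76
= 53 / (53 + 23)
= 53/76

53/76


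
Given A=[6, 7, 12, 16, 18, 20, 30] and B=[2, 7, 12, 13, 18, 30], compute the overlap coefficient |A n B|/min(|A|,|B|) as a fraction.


A intersect B = [7, 12, 18, 30]
|A intersect B| = 4
min(|A|, |B|) = min(7, 6) = 6
Overlap = 4 / 6 = 2/3

2/3


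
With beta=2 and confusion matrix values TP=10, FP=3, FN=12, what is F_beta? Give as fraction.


P = TP/(TP+FP) = 10/13 = 10/13
R = TP/(TP+FN) = 10/22 = 5/11
beta^2 = 2^2 = 4
(1 + beta^2) = 5
Numerator = (1+beta^2)*P*R = 250/143
Denominator = beta^2*P + R = 40/13 + 5/11 = 505/143
F_beta = 50/101

50/101


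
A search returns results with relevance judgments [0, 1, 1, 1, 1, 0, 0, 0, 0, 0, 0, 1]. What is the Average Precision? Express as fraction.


Computing P@k for each relevant position:
Position 1: not relevant
Position 2: relevant, P@2 = 1/2 = 1/2
Position 3: relevant, P@3 = 2/3 = 2/3
Position 4: relevant, P@4 = 3/4 = 3/4
Position 5: relevant, P@5 = 4/5 = 4/5
Position 6: not relevant
Position 7: not relevant
Position 8: not relevant
Position 9: not relevant
Position 10: not relevant
Position 11: not relevant
Position 12: relevant, P@12 = 5/12 = 5/12
Sum of P@k = 1/2 + 2/3 + 3/4 + 4/5 + 5/12 = 47/15
AP = 47/15 / 5 = 47/75

47/75


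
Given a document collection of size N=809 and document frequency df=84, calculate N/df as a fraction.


IDF ratio = N / df
= 809 / 84
= 809/84

809/84


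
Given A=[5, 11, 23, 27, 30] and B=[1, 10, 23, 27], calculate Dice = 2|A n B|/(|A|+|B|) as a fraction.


A intersect B = [23, 27]
|A intersect B| = 2
|A| = 5, |B| = 4
Dice = 2*2 / (5+4)
= 4 / 9 = 4/9

4/9


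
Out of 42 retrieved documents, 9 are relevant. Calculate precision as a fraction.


Precision = relevant_retrieved / total_retrieved
= 9 / 42
= 9 / (9 + 33)
= 3/14

3/14


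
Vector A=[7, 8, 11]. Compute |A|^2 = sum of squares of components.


|A|^2 = sum of squared components
A[0]^2 = 7^2 = 49
A[1]^2 = 8^2 = 64
A[2]^2 = 11^2 = 121
Sum = 49 + 64 + 121 = 234

234


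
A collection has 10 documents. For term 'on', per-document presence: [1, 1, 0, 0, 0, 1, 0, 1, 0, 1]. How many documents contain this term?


Checking each document for 'on':
Doc 1: present
Doc 2: present
Doc 3: absent
Doc 4: absent
Doc 5: absent
Doc 6: present
Doc 7: absent
Doc 8: present
Doc 9: absent
Doc 10: present
df = sum of presences = 1 + 1 + 0 + 0 + 0 + 1 + 0 + 1 + 0 + 1 = 5

5


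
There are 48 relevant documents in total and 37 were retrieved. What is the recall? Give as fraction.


Recall = retrieved_relevant / total_relevant
= 37 / 48
= 37 / (37 + 11)
= 37/48

37/48


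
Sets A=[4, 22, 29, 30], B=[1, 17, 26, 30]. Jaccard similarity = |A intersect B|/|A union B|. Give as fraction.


A intersect B = [30]
|A intersect B| = 1
A union B = [1, 4, 17, 22, 26, 29, 30]
|A union B| = 7
Jaccard = 1/7 = 1/7

1/7


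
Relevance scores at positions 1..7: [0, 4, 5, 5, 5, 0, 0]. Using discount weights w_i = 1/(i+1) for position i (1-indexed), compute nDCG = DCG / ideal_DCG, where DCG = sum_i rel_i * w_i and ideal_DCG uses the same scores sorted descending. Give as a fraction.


Position discount weights w_i = 1/(i+1) for i=1..7:
Weights = [1/2, 1/3, 1/4, 1/5, 1/6, 1/7, 1/8]
Actual relevance: [0, 4, 5, 5, 5, 0, 0]
DCG = 0/2 + 4/3 + 5/4 + 5/5 + 5/6 + 0/7 + 0/8 = 53/12
Ideal relevance (sorted desc): [5, 5, 5, 4, 0, 0, 0]
Ideal DCG = 5/2 + 5/3 + 5/4 + 4/5 + 0/6 + 0/7 + 0/8 = 373/60
nDCG = DCG / ideal_DCG = 53/12 / 373/60 = 265/373

265/373


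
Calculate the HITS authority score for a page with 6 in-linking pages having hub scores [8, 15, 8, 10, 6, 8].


Authority = sum of hub scores of in-linkers
In-link 1: hub score = 8
In-link 2: hub score = 15
In-link 3: hub score = 8
In-link 4: hub score = 10
In-link 5: hub score = 6
In-link 6: hub score = 8
Authority = 8 + 15 + 8 + 10 + 6 + 8 = 55

55


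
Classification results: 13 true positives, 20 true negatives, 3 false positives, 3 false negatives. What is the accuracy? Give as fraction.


Accuracy = (TP + TN) / (TP + TN + FP + FN)
TP + TN = 13 + 20 = 33
Total = 13 + 20 + 3 + 3 = 39
Accuracy = 33 / 39 = 11/13

11/13


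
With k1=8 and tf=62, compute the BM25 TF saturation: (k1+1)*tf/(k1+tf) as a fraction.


BM25 TF component = (k1+1)*tf / (k1+tf)
k1 = 8, tf = 62
Numerator = (8+1)*62 = 558
Denominator = 8 + 62 = 70
= 558/70 = 279/35

279/35


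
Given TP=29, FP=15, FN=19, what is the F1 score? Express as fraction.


F1 = 2 * P * R / (P + R)
P = TP/(TP+FP) = 29/44 = 29/44
R = TP/(TP+FN) = 29/48 = 29/48
2 * P * R = 2 * 29/44 * 29/48 = 841/1056
P + R = 29/44 + 29/48 = 667/528
F1 = 841/1056 / 667/528 = 29/46

29/46


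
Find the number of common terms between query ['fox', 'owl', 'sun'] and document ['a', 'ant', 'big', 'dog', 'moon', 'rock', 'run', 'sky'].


Query terms: ['fox', 'owl', 'sun']
Document terms: ['a', 'ant', 'big', 'dog', 'moon', 'rock', 'run', 'sky']
Common terms: []
Overlap count = 0

0


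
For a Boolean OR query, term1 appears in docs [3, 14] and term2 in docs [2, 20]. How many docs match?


Boolean OR: find union of posting lists
term1 docs: [3, 14]
term2 docs: [2, 20]
Union: [2, 3, 14, 20]
|union| = 4

4


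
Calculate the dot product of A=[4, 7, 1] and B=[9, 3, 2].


Dot product = sum of element-wise products
A[0]*B[0] = 4*9 = 36
A[1]*B[1] = 7*3 = 21
A[2]*B[2] = 1*2 = 2
Sum = 36 + 21 + 2 = 59

59


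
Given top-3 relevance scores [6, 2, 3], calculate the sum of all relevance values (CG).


Cumulative Gain = sum of relevance scores
Position 1: rel=6, running sum=6
Position 2: rel=2, running sum=8
Position 3: rel=3, running sum=11
CG = 11

11


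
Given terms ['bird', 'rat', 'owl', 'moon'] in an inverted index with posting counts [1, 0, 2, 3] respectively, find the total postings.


Summing posting list sizes:
'bird': 1 postings
'rat': 0 postings
'owl': 2 postings
'moon': 3 postings
Total = 1 + 0 + 2 + 3 = 6

6


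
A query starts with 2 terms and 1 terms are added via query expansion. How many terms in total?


Original terms: 2
Expansion terms: 1
Total = 2 + 1 = 3

3


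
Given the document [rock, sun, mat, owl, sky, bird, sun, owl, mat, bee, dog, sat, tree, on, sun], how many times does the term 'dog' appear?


Document has 15 words
Scanning for 'dog':
Found at positions: [10]
Count = 1

1


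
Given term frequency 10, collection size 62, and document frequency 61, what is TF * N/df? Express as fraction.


TF * (N/df)
= 10 * (62/61)
= 10 * 62/61
= 620/61

620/61


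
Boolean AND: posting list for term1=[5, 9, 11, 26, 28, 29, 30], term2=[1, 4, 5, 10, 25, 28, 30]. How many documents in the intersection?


Boolean AND: find intersection of posting lists
term1 docs: [5, 9, 11, 26, 28, 29, 30]
term2 docs: [1, 4, 5, 10, 25, 28, 30]
Intersection: [5, 28, 30]
|intersection| = 3

3


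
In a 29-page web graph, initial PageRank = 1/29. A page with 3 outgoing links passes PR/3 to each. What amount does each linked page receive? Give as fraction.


Initial PR = 1/29 = 1/29
Outlinks = 3
Contribution per link = PR / outlinks
= 1/29 / 3
= 1/87

1/87


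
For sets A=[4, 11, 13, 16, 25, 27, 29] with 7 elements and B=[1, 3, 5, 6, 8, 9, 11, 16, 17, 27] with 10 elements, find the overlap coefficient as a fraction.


A intersect B = [11, 16, 27]
|A intersect B| = 3
min(|A|, |B|) = min(7, 10) = 7
Overlap = 3 / 7 = 3/7

3/7


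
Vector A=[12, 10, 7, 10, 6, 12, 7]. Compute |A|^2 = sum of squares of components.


|A|^2 = sum of squared components
A[0]^2 = 12^2 = 144
A[1]^2 = 10^2 = 100
A[2]^2 = 7^2 = 49
A[3]^2 = 10^2 = 100
A[4]^2 = 6^2 = 36
A[5]^2 = 12^2 = 144
A[6]^2 = 7^2 = 49
Sum = 144 + 100 + 49 + 100 + 36 + 144 + 49 = 622

622


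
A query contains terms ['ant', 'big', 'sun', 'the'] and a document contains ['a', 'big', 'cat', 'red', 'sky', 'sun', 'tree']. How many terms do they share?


Query terms: ['ant', 'big', 'sun', 'the']
Document terms: ['a', 'big', 'cat', 'red', 'sky', 'sun', 'tree']
Common terms: ['big', 'sun']
Overlap count = 2

2


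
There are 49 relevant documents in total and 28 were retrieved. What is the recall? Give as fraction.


Recall = retrieved_relevant / total_relevant
= 28 / 49
= 28 / (28 + 21)
= 4/7

4/7


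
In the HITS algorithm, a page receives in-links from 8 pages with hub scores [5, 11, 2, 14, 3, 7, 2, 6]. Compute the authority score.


Authority = sum of hub scores of in-linkers
In-link 1: hub score = 5
In-link 2: hub score = 11
In-link 3: hub score = 2
In-link 4: hub score = 14
In-link 5: hub score = 3
In-link 6: hub score = 7
In-link 7: hub score = 2
In-link 8: hub score = 6
Authority = 5 + 11 + 2 + 14 + 3 + 7 + 2 + 6 = 50

50


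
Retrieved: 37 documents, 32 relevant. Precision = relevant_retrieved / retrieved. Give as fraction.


Precision = relevant_retrieved / total_retrieved
= 32 / 37
= 32 / (32 + 5)
= 32/37

32/37


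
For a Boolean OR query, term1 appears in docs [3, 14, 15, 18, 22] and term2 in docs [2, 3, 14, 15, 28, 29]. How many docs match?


Boolean OR: find union of posting lists
term1 docs: [3, 14, 15, 18, 22]
term2 docs: [2, 3, 14, 15, 28, 29]
Union: [2, 3, 14, 15, 18, 22, 28, 29]
|union| = 8

8


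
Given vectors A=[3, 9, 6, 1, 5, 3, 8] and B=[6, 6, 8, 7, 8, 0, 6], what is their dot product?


Dot product = sum of element-wise products
A[0]*B[0] = 3*6 = 18
A[1]*B[1] = 9*6 = 54
A[2]*B[2] = 6*8 = 48
A[3]*B[3] = 1*7 = 7
A[4]*B[4] = 5*8 = 40
A[5]*B[5] = 3*0 = 0
A[6]*B[6] = 8*6 = 48
Sum = 18 + 54 + 48 + 7 + 40 + 0 + 48 = 215

215


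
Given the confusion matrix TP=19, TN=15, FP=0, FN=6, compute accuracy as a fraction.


Accuracy = (TP + TN) / (TP + TN + FP + FN)
TP + TN = 19 + 15 = 34
Total = 19 + 15 + 0 + 6 = 40
Accuracy = 34 / 40 = 17/20

17/20


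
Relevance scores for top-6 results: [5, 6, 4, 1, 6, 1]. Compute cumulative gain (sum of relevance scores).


Cumulative Gain = sum of relevance scores
Position 1: rel=5, running sum=5
Position 2: rel=6, running sum=11
Position 3: rel=4, running sum=15
Position 4: rel=1, running sum=16
Position 5: rel=6, running sum=22
Position 6: rel=1, running sum=23
CG = 23

23


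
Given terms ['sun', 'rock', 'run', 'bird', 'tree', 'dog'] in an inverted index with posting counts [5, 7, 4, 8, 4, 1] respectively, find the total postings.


Summing posting list sizes:
'sun': 5 postings
'rock': 7 postings
'run': 4 postings
'bird': 8 postings
'tree': 4 postings
'dog': 1 postings
Total = 5 + 7 + 4 + 8 + 4 + 1 = 29

29


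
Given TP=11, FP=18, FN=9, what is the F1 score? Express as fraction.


F1 = 2 * P * R / (P + R)
P = TP/(TP+FP) = 11/29 = 11/29
R = TP/(TP+FN) = 11/20 = 11/20
2 * P * R = 2 * 11/29 * 11/20 = 121/290
P + R = 11/29 + 11/20 = 539/580
F1 = 121/290 / 539/580 = 22/49

22/49


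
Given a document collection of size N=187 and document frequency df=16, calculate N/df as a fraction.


IDF ratio = N / df
= 187 / 16
= 187/16

187/16


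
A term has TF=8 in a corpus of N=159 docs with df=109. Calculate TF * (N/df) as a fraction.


TF * (N/df)
= 8 * (159/109)
= 8 * 159/109
= 1272/109

1272/109


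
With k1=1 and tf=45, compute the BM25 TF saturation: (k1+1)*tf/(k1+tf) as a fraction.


BM25 TF component = (k1+1)*tf / (k1+tf)
k1 = 1, tf = 45
Numerator = (1+1)*45 = 90
Denominator = 1 + 45 = 46
= 90/46 = 45/23

45/23


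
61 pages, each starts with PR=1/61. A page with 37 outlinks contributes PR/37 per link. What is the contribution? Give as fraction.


Initial PR = 1/61 = 1/61
Outlinks = 37
Contribution per link = PR / outlinks
= 1/61 / 37
= 1/2257

1/2257


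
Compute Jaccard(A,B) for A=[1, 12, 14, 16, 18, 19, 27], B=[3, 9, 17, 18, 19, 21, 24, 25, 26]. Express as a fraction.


A intersect B = [18, 19]
|A intersect B| = 2
A union B = [1, 3, 9, 12, 14, 16, 17, 18, 19, 21, 24, 25, 26, 27]
|A union B| = 14
Jaccard = 2/14 = 1/7

1/7


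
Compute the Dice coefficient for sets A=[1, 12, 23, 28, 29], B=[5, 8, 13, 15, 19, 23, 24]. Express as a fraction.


A intersect B = [23]
|A intersect B| = 1
|A| = 5, |B| = 7
Dice = 2*1 / (5+7)
= 2 / 12 = 1/6

1/6


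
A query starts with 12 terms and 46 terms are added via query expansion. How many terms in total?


Original terms: 12
Expansion terms: 46
Total = 12 + 46 = 58

58


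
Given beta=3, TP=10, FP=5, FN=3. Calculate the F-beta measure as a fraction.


P = TP/(TP+FP) = 10/15 = 2/3
R = TP/(TP+FN) = 10/13 = 10/13
beta^2 = 3^2 = 9
(1 + beta^2) = 10
Numerator = (1+beta^2)*P*R = 200/39
Denominator = beta^2*P + R = 6 + 10/13 = 88/13
F_beta = 25/33

25/33


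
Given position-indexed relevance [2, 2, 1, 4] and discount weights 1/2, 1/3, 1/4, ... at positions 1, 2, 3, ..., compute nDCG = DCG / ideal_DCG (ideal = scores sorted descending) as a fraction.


Position discount weights w_i = 1/(i+1) for i=1..4:
Weights = [1/2, 1/3, 1/4, 1/5]
Actual relevance: [2, 2, 1, 4]
DCG = 2/2 + 2/3 + 1/4 + 4/5 = 163/60
Ideal relevance (sorted desc): [4, 2, 2, 1]
Ideal DCG = 4/2 + 2/3 + 2/4 + 1/5 = 101/30
nDCG = DCG / ideal_DCG = 163/60 / 101/30 = 163/202

163/202


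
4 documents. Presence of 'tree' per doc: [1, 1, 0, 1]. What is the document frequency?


Checking each document for 'tree':
Doc 1: present
Doc 2: present
Doc 3: absent
Doc 4: present
df = sum of presences = 1 + 1 + 0 + 1 = 3

3


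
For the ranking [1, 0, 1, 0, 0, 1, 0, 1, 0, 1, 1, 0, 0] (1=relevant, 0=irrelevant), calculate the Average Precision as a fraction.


Computing P@k for each relevant position:
Position 1: relevant, P@1 = 1/1 = 1
Position 2: not relevant
Position 3: relevant, P@3 = 2/3 = 2/3
Position 4: not relevant
Position 5: not relevant
Position 6: relevant, P@6 = 3/6 = 1/2
Position 7: not relevant
Position 8: relevant, P@8 = 4/8 = 1/2
Position 9: not relevant
Position 10: relevant, P@10 = 5/10 = 1/2
Position 11: relevant, P@11 = 6/11 = 6/11
Position 12: not relevant
Position 13: not relevant
Sum of P@k = 1 + 2/3 + 1/2 + 1/2 + 1/2 + 6/11 = 245/66
AP = 245/66 / 6 = 245/396

245/396


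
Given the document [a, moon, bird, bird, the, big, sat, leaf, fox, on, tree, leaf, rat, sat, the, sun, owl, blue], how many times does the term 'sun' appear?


Document has 18 words
Scanning for 'sun':
Found at positions: [15]
Count = 1

1


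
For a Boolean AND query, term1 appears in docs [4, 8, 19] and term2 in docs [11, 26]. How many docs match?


Boolean AND: find intersection of posting lists
term1 docs: [4, 8, 19]
term2 docs: [11, 26]
Intersection: []
|intersection| = 0

0


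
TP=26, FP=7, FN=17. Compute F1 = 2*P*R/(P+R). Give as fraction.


F1 = 2 * P * R / (P + R)
P = TP/(TP+FP) = 26/33 = 26/33
R = TP/(TP+FN) = 26/43 = 26/43
2 * P * R = 2 * 26/33 * 26/43 = 1352/1419
P + R = 26/33 + 26/43 = 1976/1419
F1 = 1352/1419 / 1976/1419 = 13/19

13/19


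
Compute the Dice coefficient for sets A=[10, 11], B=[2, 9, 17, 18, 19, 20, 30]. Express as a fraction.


A intersect B = []
|A intersect B| = 0
|A| = 2, |B| = 7
Dice = 2*0 / (2+7)
= 0 / 9 = 0

0


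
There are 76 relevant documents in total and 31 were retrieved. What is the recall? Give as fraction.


Recall = retrieved_relevant / total_relevant
= 31 / 76
= 31 / (31 + 45)
= 31/76

31/76


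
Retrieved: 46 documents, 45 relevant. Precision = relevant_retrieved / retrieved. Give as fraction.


Precision = relevant_retrieved / total_retrieved
= 45 / 46
= 45 / (45 + 1)
= 45/46

45/46


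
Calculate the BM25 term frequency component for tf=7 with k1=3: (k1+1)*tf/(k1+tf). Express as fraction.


BM25 TF component = (k1+1)*tf / (k1+tf)
k1 = 3, tf = 7
Numerator = (3+1)*7 = 28
Denominator = 3 + 7 = 10
= 28/10 = 14/5

14/5


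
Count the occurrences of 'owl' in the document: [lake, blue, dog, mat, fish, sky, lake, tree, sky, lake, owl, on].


Document has 12 words
Scanning for 'owl':
Found at positions: [10]
Count = 1

1


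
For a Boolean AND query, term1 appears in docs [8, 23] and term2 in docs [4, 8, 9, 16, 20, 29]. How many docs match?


Boolean AND: find intersection of posting lists
term1 docs: [8, 23]
term2 docs: [4, 8, 9, 16, 20, 29]
Intersection: [8]
|intersection| = 1

1


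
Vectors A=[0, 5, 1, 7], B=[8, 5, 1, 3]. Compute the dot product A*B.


Dot product = sum of element-wise products
A[0]*B[0] = 0*8 = 0
A[1]*B[1] = 5*5 = 25
A[2]*B[2] = 1*1 = 1
A[3]*B[3] = 7*3 = 21
Sum = 0 + 25 + 1 + 21 = 47

47


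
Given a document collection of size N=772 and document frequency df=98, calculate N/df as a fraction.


IDF ratio = N / df
= 772 / 98
= 386/49

386/49


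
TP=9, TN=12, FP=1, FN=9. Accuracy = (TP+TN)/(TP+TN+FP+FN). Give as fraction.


Accuracy = (TP + TN) / (TP + TN + FP + FN)
TP + TN = 9 + 12 = 21
Total = 9 + 12 + 1 + 9 = 31
Accuracy = 21 / 31 = 21/31

21/31


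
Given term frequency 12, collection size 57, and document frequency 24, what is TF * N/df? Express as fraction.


TF * (N/df)
= 12 * (57/24)
= 12 * 19/8
= 57/2

57/2


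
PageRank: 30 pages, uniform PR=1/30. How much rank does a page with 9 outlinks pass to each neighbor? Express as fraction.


Initial PR = 1/30 = 1/30
Outlinks = 9
Contribution per link = PR / outlinks
= 1/30 / 9
= 1/270

1/270


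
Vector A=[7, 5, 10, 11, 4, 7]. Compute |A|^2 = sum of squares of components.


|A|^2 = sum of squared components
A[0]^2 = 7^2 = 49
A[1]^2 = 5^2 = 25
A[2]^2 = 10^2 = 100
A[3]^2 = 11^2 = 121
A[4]^2 = 4^2 = 16
A[5]^2 = 7^2 = 49
Sum = 49 + 25 + 100 + 121 + 16 + 49 = 360

360


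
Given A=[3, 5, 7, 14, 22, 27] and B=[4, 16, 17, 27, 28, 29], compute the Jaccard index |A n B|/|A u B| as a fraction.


A intersect B = [27]
|A intersect B| = 1
A union B = [3, 4, 5, 7, 14, 16, 17, 22, 27, 28, 29]
|A union B| = 11
Jaccard = 1/11 = 1/11

1/11


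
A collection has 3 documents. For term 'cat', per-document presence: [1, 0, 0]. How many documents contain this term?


Checking each document for 'cat':
Doc 1: present
Doc 2: absent
Doc 3: absent
df = sum of presences = 1 + 0 + 0 = 1

1


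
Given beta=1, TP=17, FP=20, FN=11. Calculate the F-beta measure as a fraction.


P = TP/(TP+FP) = 17/37 = 17/37
R = TP/(TP+FN) = 17/28 = 17/28
beta^2 = 1^2 = 1
(1 + beta^2) = 2
Numerator = (1+beta^2)*P*R = 289/518
Denominator = beta^2*P + R = 17/37 + 17/28 = 1105/1036
F_beta = 34/65

34/65


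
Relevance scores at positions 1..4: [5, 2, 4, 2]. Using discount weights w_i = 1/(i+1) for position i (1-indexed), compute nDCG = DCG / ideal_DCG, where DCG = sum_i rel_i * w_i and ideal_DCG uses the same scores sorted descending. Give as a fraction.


Position discount weights w_i = 1/(i+1) for i=1..4:
Weights = [1/2, 1/3, 1/4, 1/5]
Actual relevance: [5, 2, 4, 2]
DCG = 5/2 + 2/3 + 4/4 + 2/5 = 137/30
Ideal relevance (sorted desc): [5, 4, 2, 2]
Ideal DCG = 5/2 + 4/3 + 2/4 + 2/5 = 71/15
nDCG = DCG / ideal_DCG = 137/30 / 71/15 = 137/142

137/142


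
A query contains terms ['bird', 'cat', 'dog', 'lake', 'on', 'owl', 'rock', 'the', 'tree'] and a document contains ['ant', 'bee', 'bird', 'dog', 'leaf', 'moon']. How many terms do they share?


Query terms: ['bird', 'cat', 'dog', 'lake', 'on', 'owl', 'rock', 'the', 'tree']
Document terms: ['ant', 'bee', 'bird', 'dog', 'leaf', 'moon']
Common terms: ['bird', 'dog']
Overlap count = 2

2


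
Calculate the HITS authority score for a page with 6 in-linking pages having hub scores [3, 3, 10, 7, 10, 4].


Authority = sum of hub scores of in-linkers
In-link 1: hub score = 3
In-link 2: hub score = 3
In-link 3: hub score = 10
In-link 4: hub score = 7
In-link 5: hub score = 10
In-link 6: hub score = 4
Authority = 3 + 3 + 10 + 7 + 10 + 4 = 37

37


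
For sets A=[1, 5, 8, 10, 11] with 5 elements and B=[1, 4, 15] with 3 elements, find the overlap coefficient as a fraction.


A intersect B = [1]
|A intersect B| = 1
min(|A|, |B|) = min(5, 3) = 3
Overlap = 1 / 3 = 1/3

1/3


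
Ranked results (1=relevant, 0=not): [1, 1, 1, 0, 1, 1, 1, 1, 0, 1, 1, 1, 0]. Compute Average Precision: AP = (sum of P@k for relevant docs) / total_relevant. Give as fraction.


Computing P@k for each relevant position:
Position 1: relevant, P@1 = 1/1 = 1
Position 2: relevant, P@2 = 2/2 = 1
Position 3: relevant, P@3 = 3/3 = 1
Position 4: not relevant
Position 5: relevant, P@5 = 4/5 = 4/5
Position 6: relevant, P@6 = 5/6 = 5/6
Position 7: relevant, P@7 = 6/7 = 6/7
Position 8: relevant, P@8 = 7/8 = 7/8
Position 9: not relevant
Position 10: relevant, P@10 = 8/10 = 4/5
Position 11: relevant, P@11 = 9/11 = 9/11
Position 12: relevant, P@12 = 10/12 = 5/6
Position 13: not relevant
Sum of P@k = 1 + 1 + 1 + 4/5 + 5/6 + 6/7 + 7/8 + 4/5 + 9/11 + 5/6 = 81469/9240
AP = 81469/9240 / 10 = 81469/92400

81469/92400


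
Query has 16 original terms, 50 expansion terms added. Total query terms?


Original terms: 16
Expansion terms: 50
Total = 16 + 50 = 66

66


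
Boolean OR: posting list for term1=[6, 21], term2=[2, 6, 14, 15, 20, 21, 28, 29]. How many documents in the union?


Boolean OR: find union of posting lists
term1 docs: [6, 21]
term2 docs: [2, 6, 14, 15, 20, 21, 28, 29]
Union: [2, 6, 14, 15, 20, 21, 28, 29]
|union| = 8

8


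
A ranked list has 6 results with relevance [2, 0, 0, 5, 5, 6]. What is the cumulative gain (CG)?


Cumulative Gain = sum of relevance scores
Position 1: rel=2, running sum=2
Position 2: rel=0, running sum=2
Position 3: rel=0, running sum=2
Position 4: rel=5, running sum=7
Position 5: rel=5, running sum=12
Position 6: rel=6, running sum=18
CG = 18

18


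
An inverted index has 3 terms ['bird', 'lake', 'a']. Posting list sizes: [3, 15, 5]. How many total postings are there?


Summing posting list sizes:
'bird': 3 postings
'lake': 15 postings
'a': 5 postings
Total = 3 + 15 + 5 = 23

23


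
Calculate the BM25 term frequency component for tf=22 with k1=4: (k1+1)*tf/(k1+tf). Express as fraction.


BM25 TF component = (k1+1)*tf / (k1+tf)
k1 = 4, tf = 22
Numerator = (4+1)*22 = 110
Denominator = 4 + 22 = 26
= 110/26 = 55/13

55/13


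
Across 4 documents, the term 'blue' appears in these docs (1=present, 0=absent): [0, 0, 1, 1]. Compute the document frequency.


Checking each document for 'blue':
Doc 1: absent
Doc 2: absent
Doc 3: present
Doc 4: present
df = sum of presences = 0 + 0 + 1 + 1 = 2

2


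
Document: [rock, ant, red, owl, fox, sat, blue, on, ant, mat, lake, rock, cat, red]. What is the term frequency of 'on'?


Document has 14 words
Scanning for 'on':
Found at positions: [7]
Count = 1

1


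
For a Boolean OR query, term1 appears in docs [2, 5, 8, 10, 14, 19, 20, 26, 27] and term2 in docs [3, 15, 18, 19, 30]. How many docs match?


Boolean OR: find union of posting lists
term1 docs: [2, 5, 8, 10, 14, 19, 20, 26, 27]
term2 docs: [3, 15, 18, 19, 30]
Union: [2, 3, 5, 8, 10, 14, 15, 18, 19, 20, 26, 27, 30]
|union| = 13

13


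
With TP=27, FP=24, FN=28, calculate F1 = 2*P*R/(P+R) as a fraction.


F1 = 2 * P * R / (P + R)
P = TP/(TP+FP) = 27/51 = 9/17
R = TP/(TP+FN) = 27/55 = 27/55
2 * P * R = 2 * 9/17 * 27/55 = 486/935
P + R = 9/17 + 27/55 = 954/935
F1 = 486/935 / 954/935 = 27/53

27/53


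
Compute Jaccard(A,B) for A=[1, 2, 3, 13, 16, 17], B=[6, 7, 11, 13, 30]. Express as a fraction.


A intersect B = [13]
|A intersect B| = 1
A union B = [1, 2, 3, 6, 7, 11, 13, 16, 17, 30]
|A union B| = 10
Jaccard = 1/10 = 1/10

1/10


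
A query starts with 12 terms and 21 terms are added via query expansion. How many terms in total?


Original terms: 12
Expansion terms: 21
Total = 12 + 21 = 33

33


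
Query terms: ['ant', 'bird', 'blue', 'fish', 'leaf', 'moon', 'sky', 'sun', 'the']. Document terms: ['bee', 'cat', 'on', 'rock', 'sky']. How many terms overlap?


Query terms: ['ant', 'bird', 'blue', 'fish', 'leaf', 'moon', 'sky', 'sun', 'the']
Document terms: ['bee', 'cat', 'on', 'rock', 'sky']
Common terms: ['sky']
Overlap count = 1

1


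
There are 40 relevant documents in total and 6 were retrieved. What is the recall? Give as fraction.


Recall = retrieved_relevant / total_relevant
= 6 / 40
= 6 / (6 + 34)
= 3/20

3/20


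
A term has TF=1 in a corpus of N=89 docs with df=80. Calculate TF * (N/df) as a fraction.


TF * (N/df)
= 1 * (89/80)
= 1 * 89/80
= 89/80

89/80


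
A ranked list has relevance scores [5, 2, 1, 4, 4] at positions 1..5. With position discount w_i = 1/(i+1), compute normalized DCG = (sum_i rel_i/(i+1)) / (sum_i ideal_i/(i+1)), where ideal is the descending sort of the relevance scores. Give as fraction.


Position discount weights w_i = 1/(i+1) for i=1..5:
Weights = [1/2, 1/3, 1/4, 1/5, 1/6]
Actual relevance: [5, 2, 1, 4, 4]
DCG = 5/2 + 2/3 + 1/4 + 4/5 + 4/6 = 293/60
Ideal relevance (sorted desc): [5, 4, 4, 2, 1]
Ideal DCG = 5/2 + 4/3 + 4/4 + 2/5 + 1/6 = 27/5
nDCG = DCG / ideal_DCG = 293/60 / 27/5 = 293/324

293/324
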